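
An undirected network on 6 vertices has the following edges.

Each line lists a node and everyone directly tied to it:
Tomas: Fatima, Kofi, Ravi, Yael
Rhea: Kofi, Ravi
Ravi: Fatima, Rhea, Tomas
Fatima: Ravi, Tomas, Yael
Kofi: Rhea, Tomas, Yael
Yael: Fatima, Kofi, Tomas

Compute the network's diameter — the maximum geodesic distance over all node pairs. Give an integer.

Eccentricity of each node (its greatest distance to any other): Fatima:2, Kofi:2, Ravi:2, Rhea:2, Tomas:2, Yael:2.
The maximum eccentricity is 2, realized for instance by the pair Rhea–Tomas via Rhea – Kofi – Tomas. So the diameter is 2.

2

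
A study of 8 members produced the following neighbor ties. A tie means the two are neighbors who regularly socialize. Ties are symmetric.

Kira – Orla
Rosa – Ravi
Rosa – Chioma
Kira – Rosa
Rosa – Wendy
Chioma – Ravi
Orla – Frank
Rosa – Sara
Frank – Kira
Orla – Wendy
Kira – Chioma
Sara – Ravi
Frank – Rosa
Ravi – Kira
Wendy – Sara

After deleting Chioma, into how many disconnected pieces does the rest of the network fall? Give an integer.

Chioma's neighbors (Kira, Ravi, and Rosa) remain reachable from one another through other ties, so the rest of the network stays in one piece.

1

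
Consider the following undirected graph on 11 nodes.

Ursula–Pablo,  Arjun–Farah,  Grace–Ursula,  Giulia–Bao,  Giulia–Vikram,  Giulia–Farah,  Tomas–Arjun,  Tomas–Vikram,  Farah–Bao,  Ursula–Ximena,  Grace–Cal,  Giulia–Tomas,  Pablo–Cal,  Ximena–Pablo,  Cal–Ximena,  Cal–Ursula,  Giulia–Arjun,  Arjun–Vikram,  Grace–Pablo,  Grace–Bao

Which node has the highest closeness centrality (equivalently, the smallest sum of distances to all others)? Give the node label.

Farness (sum of distances to all others) for each node — Arjun:26, Bao:18, Cal:24, Farah:22, Giulia:20, Grace:19, Pablo:24, Tomas:27, Ursula:24, Vikram:27, Ximena:31.
The smallest farness is 18, for Bao, so Bao has the highest closeness.

Bao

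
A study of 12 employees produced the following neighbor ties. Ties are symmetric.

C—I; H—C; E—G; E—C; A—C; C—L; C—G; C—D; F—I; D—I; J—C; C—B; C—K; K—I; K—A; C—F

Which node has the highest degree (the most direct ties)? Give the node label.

C

Degrees — A:2, B:1, C:11, D:2, E:2, F:2, G:2, H:1, I:4, J:1, K:3, L:1.
The maximum is 11, attained only by C.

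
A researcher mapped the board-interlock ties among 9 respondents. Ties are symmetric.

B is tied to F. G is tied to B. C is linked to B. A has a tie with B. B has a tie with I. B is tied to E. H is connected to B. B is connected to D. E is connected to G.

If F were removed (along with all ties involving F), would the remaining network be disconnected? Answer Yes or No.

No

Even without F, every remaining node can still reach every other (the residual graph is connected), so F is not a cut vertex.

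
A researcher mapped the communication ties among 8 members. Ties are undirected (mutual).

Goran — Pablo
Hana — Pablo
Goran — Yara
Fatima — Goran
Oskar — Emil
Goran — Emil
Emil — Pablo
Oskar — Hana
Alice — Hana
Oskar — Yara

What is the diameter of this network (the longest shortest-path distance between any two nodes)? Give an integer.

4

Eccentricity of each node (its greatest distance to any other): Alice:4, Emil:3, Fatima:4, Goran:3, Hana:3, Oskar:3, Pablo:2, Yara:3.
The maximum eccentricity is 4, realized for instance by the pair Alice–Fatima via Alice – Hana – Pablo – Goran – Fatima. So the diameter is 4.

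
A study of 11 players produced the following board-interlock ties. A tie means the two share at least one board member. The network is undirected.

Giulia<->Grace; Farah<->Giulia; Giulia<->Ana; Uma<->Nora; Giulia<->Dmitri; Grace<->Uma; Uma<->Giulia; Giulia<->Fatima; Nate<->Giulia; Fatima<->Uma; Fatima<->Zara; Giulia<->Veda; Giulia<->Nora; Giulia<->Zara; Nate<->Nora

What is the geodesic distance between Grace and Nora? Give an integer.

One shortest route is Grace – Giulia – Nora, which uses 2 edges, and Grace and Nora are not directly tied, so nothing shorter exists. So d(Grace,Nora) = 2.

2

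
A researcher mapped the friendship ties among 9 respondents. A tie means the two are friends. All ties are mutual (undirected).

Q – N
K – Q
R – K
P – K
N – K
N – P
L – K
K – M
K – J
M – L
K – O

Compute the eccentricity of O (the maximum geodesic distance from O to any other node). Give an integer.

2

Distances from O: J:2, K:1, L:2, M:2, N:2, P:2, Q:2, R:2.
The largest is 2 (to Q, J, R, M, N, P, and L), so the eccentricity of O is 2.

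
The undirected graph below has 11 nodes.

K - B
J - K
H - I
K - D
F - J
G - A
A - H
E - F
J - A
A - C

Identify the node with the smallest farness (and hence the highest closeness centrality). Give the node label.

J

Farness (sum of distances to all others) for each node — A:19, B:32, C:28, D:32, E:34, F:25, G:28, H:26, I:35, J:18, K:23.
The smallest farness is 18, for J, so J has the highest closeness.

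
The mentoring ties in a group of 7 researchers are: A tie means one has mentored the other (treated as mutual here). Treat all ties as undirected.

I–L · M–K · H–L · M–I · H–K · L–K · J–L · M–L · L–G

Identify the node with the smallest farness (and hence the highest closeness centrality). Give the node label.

L

Farness (sum of distances to all others) for each node — G:11, H:10, I:10, J:11, K:9, L:6, M:9.
The smallest farness is 6, for L, so L has the highest closeness.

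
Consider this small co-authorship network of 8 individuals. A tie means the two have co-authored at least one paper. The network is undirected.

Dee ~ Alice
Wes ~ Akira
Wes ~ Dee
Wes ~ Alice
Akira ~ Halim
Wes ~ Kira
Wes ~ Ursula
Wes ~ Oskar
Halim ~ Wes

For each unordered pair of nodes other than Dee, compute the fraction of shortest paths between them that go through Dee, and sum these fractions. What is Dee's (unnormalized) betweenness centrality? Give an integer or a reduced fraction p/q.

No shortest path between any pair of other nodes passes through Dee.
Summing the contributions gives betweenness(Dee) = 0.

0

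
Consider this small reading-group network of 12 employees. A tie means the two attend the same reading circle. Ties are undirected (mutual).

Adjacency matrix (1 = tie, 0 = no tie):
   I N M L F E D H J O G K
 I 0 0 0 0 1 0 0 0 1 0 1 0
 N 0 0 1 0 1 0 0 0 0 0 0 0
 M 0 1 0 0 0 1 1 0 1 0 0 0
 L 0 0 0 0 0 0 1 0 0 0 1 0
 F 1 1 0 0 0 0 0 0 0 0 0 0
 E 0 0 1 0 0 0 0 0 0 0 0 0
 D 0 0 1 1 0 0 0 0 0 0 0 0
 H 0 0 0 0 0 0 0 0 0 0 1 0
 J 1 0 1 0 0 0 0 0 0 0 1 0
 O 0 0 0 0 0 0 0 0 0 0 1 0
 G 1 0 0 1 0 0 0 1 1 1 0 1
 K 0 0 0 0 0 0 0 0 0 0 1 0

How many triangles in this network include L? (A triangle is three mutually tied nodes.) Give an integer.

L's neighbors are D and G, but none of them are tied to each other, so no triangle contains L.

0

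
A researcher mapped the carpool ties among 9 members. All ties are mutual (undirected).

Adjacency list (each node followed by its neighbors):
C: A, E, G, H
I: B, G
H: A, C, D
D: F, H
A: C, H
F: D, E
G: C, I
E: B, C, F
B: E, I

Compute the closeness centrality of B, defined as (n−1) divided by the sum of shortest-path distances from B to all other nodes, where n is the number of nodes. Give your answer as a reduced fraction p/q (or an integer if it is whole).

8/17

Distances from B: A:3, C:2, D:3, E:1, F:2, G:2, H:3, I:1. Sum = 17.
n = 9, so closeness = 8/17.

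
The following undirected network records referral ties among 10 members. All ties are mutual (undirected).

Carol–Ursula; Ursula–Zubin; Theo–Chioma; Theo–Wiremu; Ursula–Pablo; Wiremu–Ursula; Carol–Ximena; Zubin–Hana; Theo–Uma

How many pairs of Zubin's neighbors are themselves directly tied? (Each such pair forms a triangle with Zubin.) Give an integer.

Zubin's neighbors are Hana and Ursula, but none of them are tied to each other, so no triangle contains Zubin.

0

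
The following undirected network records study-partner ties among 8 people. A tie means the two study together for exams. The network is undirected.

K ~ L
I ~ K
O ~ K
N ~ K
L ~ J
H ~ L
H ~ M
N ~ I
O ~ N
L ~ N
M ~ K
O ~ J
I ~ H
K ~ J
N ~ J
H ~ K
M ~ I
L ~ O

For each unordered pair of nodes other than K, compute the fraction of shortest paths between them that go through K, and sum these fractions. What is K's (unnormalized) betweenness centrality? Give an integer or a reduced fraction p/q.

Pairs whose geodesics pass through K — M–O: 1; M–N: 1/2; M–J: 1; M–L: 1/2; O–H: 1/2; O–I: 1/2; H–N: 1/3; H–J: 1/2; I–J: 1/2; I–L: 1/3.
All other pairs contribute 0.
Summing the contributions gives betweenness(K) = 17/3.

17/3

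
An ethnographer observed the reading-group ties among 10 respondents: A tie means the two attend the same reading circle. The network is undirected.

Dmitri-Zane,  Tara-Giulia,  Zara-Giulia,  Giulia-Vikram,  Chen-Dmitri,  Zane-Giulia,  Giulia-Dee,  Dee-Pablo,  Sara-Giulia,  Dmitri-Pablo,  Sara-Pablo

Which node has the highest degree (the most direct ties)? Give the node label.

Giulia

Degrees — Chen:1, Dee:2, Dmitri:3, Giulia:6, Pablo:3, Sara:2, Tara:1, Vikram:1, Zane:2, Zara:1.
The maximum is 6, attained only by Giulia.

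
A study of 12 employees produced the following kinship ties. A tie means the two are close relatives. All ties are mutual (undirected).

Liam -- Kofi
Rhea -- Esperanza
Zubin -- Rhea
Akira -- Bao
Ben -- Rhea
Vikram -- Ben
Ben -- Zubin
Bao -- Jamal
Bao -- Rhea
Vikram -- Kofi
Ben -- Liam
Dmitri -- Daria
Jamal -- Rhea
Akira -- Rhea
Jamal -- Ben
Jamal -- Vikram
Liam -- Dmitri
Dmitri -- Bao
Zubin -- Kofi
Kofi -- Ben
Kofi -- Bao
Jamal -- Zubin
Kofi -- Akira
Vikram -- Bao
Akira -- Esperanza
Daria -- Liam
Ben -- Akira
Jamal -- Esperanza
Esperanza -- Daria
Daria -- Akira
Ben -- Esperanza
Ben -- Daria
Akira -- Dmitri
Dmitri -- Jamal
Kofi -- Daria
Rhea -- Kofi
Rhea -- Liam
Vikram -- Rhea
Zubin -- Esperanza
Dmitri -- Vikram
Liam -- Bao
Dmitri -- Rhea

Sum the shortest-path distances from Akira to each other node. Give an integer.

Distances from Akira: Bao:1, Ben:1, Daria:1, Dmitri:1, Esperanza:1, Jamal:2, Kofi:1, Liam:2, Rhea:1, Vikram:2, Zubin:2.
Sum = 1 + 1 + 1 + 1 + 1 + 2 + 1 + 2 + 1 + 2 + 2 = 15.

15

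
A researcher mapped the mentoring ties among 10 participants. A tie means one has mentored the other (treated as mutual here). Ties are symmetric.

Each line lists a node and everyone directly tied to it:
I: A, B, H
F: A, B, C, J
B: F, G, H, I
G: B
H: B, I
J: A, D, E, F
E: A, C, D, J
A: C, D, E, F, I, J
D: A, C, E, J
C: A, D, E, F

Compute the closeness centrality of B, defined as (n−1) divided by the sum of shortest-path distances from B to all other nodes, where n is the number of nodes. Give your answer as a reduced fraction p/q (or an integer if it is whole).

9/16

Distances from B: A:2, C:2, D:3, E:3, F:1, G:1, H:1, I:1, J:2. Sum = 16.
n = 10, so closeness = 9/16.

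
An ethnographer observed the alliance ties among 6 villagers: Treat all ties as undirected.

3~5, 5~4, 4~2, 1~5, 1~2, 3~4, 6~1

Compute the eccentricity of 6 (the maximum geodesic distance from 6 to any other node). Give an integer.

3

Distances from 6: 1:1, 2:2, 3:3, 4:3, 5:2.
The largest is 3 (to 4 and 3), so the eccentricity of 6 is 3.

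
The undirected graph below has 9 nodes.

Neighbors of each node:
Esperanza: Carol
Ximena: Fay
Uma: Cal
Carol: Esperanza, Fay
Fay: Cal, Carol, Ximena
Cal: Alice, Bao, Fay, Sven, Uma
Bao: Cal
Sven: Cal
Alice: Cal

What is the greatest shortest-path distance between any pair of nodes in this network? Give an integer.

Eccentricity of each node (its greatest distance to any other): Alice:4, Bao:4, Cal:3, Carol:3, Esperanza:4, Fay:2, Sven:4, Uma:4, Ximena:3.
The maximum eccentricity is 4, realized for instance by the pair Esperanza–Sven via Esperanza – Carol – Fay – Cal – Sven. So the diameter is 4.

4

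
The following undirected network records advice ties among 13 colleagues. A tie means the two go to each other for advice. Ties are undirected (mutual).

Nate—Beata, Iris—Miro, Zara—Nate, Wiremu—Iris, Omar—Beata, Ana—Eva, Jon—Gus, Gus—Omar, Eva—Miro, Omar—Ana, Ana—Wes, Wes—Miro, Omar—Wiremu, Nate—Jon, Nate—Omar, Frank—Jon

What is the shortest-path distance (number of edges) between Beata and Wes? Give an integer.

3

One shortest route is Beata – Omar – Ana – Wes, which uses 3 edges, and at distance 2 from Beata we only reach {Ana, Gus, Jon, Wiremu, Zara}, which does not include Wes. So d(Beata,Wes) = 3.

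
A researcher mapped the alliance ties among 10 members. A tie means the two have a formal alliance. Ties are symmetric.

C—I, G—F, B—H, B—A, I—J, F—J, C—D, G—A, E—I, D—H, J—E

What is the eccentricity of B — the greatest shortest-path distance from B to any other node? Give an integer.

5

Distances from B: A:1, C:3, D:2, E:5, F:3, G:2, H:1, I:4, J:4.
The largest is 5 (to E), so the eccentricity of B is 5.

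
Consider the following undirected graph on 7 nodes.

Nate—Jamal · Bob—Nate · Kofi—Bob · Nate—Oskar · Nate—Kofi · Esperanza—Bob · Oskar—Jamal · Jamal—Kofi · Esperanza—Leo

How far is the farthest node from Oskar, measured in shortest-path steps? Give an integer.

Distances from Oskar: Bob:2, Esperanza:3, Jamal:1, Kofi:2, Leo:4, Nate:1.
The largest is 4 (to Leo), so the eccentricity of Oskar is 4.

4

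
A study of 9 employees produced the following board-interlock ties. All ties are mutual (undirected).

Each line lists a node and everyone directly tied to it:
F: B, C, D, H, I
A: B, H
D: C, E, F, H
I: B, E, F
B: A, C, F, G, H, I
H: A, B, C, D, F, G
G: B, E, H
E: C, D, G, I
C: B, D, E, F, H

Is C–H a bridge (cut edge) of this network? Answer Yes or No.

No

Even without that edge, C still reaches H via C – D – H, so the network stays connected. Not a bridge.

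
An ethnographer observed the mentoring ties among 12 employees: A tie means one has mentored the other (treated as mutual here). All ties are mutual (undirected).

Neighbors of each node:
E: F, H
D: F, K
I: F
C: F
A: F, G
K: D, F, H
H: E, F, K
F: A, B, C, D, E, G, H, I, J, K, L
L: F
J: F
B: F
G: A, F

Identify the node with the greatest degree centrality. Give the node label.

F

Degrees — A:2, B:1, C:1, D:2, E:2, F:11, G:2, H:3, I:1, J:1, K:3, L:1.
The maximum is 11, attained only by F.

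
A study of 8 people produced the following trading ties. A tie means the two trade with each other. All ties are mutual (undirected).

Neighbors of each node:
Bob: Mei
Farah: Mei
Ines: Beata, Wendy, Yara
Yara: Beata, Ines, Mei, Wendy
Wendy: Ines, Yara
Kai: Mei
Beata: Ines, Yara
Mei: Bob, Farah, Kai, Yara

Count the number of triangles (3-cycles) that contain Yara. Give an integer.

2

Yara's neighbors: Beata, Ines, Mei, and Wendy.
Neighbor pairs that are themselves tied: Yara–Beata–Ines; Yara–Ines–Wendy. Each forms one triangle with Yara, for 2 in total.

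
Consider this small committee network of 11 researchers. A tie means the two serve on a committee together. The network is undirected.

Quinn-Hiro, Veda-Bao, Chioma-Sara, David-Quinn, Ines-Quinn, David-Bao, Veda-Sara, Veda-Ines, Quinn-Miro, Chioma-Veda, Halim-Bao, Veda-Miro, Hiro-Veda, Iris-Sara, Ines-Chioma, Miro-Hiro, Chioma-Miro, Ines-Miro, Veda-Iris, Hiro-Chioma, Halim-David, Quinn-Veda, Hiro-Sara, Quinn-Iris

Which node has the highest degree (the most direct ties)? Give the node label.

Degrees — Bao:3, Chioma:5, David:3, Halim:2, Hiro:5, Ines:4, Iris:3, Miro:5, Quinn:6, Sara:4, Veda:8.
The maximum is 8, attained only by Veda.

Veda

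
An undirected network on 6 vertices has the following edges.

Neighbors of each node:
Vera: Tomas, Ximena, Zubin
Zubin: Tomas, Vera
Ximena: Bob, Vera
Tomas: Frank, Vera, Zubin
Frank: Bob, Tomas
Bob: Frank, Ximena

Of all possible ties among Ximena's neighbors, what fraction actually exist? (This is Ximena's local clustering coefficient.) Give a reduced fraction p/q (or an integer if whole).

Ximena's neighbors: Bob and Vera (k = 2).
Possible neighbor pairs: C(2,2) = 1. Edges among them: none → e = 0.
Clustering(Ximena) = 0/1.

0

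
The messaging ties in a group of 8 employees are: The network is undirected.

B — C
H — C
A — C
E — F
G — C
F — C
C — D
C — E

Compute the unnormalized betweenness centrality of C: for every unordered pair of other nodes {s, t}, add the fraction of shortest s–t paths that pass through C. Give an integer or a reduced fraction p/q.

Pairs whose geodesics pass through C — F–G: 1; F–H: 1; F–B: 1; F–A: 1; F–D: 1; G–E: 1; G–H: 1; G–B: 1; G–A: 1; G–D: 1; E–H: 1; E–B: 1; E–A: 1; E–D: 1 … (+6 more pairs).
All other pairs contribute 0.
Summing the contributions gives betweenness(C) = 20.

20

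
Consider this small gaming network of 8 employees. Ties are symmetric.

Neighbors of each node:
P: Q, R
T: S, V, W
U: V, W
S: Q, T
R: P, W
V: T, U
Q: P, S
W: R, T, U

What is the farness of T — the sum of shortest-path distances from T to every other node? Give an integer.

12

Distances from T: P:3, Q:2, R:2, S:1, U:2, V:1, W:1.
Sum = 3 + 2 + 2 + 1 + 2 + 1 + 1 = 12.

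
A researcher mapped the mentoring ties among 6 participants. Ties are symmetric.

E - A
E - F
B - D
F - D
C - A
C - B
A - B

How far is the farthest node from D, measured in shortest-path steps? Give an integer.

2

Distances from D: A:2, B:1, C:2, E:2, F:1.
The largest is 2 (to E, C, and A), so the eccentricity of D is 2.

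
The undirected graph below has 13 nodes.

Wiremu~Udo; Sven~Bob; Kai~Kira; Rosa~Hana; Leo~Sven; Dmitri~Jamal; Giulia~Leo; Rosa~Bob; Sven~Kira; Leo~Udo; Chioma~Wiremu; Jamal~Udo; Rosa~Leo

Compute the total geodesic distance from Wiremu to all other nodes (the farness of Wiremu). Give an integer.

35

Distances from Wiremu: Bob:4, Chioma:1, Dmitri:3, Giulia:3, Hana:4, Jamal:2, Kai:5, Kira:4, Leo:2, Rosa:3, Sven:3, Udo:1.
Sum = 4 + 1 + 3 + 3 + 4 + 2 + 5 + 4 + 2 + 3 + 3 + 1 = 35.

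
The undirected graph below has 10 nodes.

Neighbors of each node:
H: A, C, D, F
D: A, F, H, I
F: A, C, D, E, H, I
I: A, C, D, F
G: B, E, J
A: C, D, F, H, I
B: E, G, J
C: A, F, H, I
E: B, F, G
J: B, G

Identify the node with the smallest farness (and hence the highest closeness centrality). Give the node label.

F

Farness (sum of distances to all others) for each node — A:17, B:20, C:18, D:18, E:15, F:13, G:20, H:18, I:18, J:27.
The smallest farness is 13, for F, so F has the highest closeness.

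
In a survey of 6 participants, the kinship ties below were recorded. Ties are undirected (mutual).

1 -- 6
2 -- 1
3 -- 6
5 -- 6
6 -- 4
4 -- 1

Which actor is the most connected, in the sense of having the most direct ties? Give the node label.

6

Degrees — 1:3, 2:1, 3:1, 4:2, 5:1, 6:4.
The maximum is 4, attained only by 6.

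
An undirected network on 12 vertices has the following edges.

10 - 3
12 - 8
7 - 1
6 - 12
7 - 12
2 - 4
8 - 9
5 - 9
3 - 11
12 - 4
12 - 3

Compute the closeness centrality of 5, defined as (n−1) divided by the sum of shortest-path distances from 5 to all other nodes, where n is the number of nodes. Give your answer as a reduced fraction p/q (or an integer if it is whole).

11/42

Distances from 5: 1:5, 2:5, 3:4, 4:4, 6:4, 7:4, 8:2, 9:1, 10:5, 11:5, 12:3. Sum = 42.
n = 12, so closeness = 11/42.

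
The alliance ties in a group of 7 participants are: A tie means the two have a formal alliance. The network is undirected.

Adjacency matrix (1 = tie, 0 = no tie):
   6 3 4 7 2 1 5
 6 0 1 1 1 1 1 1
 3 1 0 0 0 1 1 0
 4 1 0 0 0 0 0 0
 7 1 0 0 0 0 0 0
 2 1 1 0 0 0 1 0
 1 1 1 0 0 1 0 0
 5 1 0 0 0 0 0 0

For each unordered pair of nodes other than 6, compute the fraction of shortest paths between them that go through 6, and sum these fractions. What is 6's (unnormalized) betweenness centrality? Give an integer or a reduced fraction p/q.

Pairs whose geodesics pass through 6 — 3–4: 1; 3–7: 1; 3–5: 1; 4–7: 1; 4–2: 1; 4–1: 1; 4–5: 1; 7–2: 1; 7–1: 1; 7–5: 1; 2–5: 1; 1–5: 1.
All other pairs contribute 0.
Summing the contributions gives betweenness(6) = 12.

12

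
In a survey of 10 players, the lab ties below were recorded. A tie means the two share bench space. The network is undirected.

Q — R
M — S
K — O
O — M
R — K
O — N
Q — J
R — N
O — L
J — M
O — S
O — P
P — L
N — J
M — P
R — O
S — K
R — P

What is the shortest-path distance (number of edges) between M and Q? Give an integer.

2

One shortest route is M – J – Q, which uses 2 edges, and M and Q are not directly tied, so nothing shorter exists. So d(M,Q) = 2.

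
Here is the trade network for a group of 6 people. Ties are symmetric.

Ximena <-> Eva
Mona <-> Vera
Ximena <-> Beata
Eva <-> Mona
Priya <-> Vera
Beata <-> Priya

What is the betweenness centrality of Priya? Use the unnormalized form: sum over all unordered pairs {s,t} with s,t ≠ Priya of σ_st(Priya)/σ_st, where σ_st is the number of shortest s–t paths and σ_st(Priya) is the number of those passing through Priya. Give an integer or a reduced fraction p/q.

2

Pairs whose geodesics pass through Priya — Ximena–Vera: 1/2; Beata–Vera: 1; Beata–Mona: 1/2.
All other pairs contribute 0.
Summing the contributions gives betweenness(Priya) = 2.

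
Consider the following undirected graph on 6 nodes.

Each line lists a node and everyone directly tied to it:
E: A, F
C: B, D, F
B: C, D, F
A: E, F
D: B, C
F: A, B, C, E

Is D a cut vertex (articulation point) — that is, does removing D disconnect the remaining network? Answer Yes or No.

No

Even without D, every remaining node can still reach every other (the residual graph is connected), so D is not a cut vertex.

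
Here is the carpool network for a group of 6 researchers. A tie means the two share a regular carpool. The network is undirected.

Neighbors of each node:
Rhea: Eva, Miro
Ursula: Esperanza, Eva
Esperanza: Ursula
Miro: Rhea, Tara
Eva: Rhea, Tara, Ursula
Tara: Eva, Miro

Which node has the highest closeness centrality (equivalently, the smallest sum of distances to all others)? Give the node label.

Farness (sum of distances to all others) for each node — Esperanza:13, Eva:7, Miro:11, Rhea:9, Tara:9, Ursula:9.
The smallest farness is 7, for Eva, so Eva has the highest closeness.

Eva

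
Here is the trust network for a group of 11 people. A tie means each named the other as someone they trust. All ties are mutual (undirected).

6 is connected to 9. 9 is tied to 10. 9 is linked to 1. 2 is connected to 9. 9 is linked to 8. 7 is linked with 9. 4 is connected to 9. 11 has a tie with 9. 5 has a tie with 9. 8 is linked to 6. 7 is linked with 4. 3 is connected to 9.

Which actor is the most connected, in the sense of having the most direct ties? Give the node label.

Degrees — 1:1, 2:1, 3:1, 4:2, 5:1, 6:2, 7:2, 8:2, 9:10, 10:1, 11:1.
The maximum is 10, attained only by 9.

9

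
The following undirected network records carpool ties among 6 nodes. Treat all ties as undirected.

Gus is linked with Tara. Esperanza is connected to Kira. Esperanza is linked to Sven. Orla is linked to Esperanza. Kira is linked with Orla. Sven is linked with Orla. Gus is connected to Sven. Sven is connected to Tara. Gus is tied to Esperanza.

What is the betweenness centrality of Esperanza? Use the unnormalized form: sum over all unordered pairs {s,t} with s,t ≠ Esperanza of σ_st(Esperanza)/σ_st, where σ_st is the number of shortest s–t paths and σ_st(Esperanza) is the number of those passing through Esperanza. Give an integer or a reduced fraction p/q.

Pairs whose geodesics pass through Esperanza — Kira–Sven: 1/2; Kira–Tara: 2/3; Kira–Gus: 1; Orla–Gus: 1/2.
All other pairs contribute 0.
Summing the contributions gives betweenness(Esperanza) = 8/3.

8/3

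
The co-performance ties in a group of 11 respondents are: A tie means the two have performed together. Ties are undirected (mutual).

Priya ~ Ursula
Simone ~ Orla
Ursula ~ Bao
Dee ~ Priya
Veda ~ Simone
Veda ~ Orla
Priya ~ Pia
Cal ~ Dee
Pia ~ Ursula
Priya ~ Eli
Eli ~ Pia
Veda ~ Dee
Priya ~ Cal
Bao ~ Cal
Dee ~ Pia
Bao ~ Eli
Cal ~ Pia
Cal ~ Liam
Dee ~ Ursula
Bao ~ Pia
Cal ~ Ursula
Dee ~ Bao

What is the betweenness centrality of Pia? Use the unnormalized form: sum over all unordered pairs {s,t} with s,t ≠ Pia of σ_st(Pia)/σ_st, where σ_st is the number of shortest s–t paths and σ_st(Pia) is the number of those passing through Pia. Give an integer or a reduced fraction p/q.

38/15

Pairs whose geodesics pass through Pia — Priya–Bao: 1/5; Liam–Eli: 1/3; Eli–Cal: 1/3; Eli–Dee: 1/3; Eli–Ursula: 1/3; Eli–Veda: 1/3; Eli–Simone: 1/3; Eli–Orla: 1/3.
All other pairs contribute 0.
Summing the contributions gives betweenness(Pia) = 38/15.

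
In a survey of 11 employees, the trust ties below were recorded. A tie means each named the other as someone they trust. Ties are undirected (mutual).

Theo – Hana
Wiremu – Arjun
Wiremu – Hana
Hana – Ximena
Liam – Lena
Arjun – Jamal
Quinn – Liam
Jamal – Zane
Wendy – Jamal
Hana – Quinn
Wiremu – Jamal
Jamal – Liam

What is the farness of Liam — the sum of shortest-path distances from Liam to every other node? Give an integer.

Distances from Liam: Arjun:2, Hana:2, Jamal:1, Lena:1, Quinn:1, Theo:3, Wendy:2, Wiremu:2, Ximena:3, Zane:2.
Sum = 2 + 2 + 1 + 1 + 1 + 3 + 2 + 2 + 3 + 2 = 19.

19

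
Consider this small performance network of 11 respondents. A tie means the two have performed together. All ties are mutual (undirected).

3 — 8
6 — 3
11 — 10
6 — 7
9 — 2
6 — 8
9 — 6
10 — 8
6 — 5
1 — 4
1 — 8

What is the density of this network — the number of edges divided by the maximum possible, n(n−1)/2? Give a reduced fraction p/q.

1/5

There are 11 edges and 11 nodes, so the maximum possible is C(11,2) = 55.
Density = 11/55 = 1/5.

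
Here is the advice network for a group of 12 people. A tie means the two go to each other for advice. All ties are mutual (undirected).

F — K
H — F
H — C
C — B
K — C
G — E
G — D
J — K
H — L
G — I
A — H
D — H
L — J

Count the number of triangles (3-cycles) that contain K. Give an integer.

0

K's neighbors are C, F, and J, but none of them are tied to each other, so no triangle contains K.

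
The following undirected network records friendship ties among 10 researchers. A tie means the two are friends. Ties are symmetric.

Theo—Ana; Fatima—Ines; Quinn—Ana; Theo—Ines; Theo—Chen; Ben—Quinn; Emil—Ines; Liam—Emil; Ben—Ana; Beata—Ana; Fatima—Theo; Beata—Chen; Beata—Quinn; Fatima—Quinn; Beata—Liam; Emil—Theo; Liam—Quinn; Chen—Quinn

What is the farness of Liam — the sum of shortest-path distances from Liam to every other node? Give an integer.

15

Distances from Liam: Ana:2, Beata:1, Ben:2, Chen:2, Emil:1, Fatima:2, Ines:2, Quinn:1, Theo:2.
Sum = 2 + 1 + 2 + 2 + 1 + 2 + 2 + 1 + 2 = 15.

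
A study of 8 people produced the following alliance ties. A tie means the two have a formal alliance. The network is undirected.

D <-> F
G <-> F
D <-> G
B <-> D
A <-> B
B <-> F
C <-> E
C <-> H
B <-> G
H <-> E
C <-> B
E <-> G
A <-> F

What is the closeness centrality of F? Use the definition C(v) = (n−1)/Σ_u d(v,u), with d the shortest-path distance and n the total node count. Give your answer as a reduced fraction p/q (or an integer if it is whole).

Distances from F: A:1, B:1, C:2, D:1, E:2, G:1, H:3. Sum = 11.
n = 8, so closeness = 7/11.

7/11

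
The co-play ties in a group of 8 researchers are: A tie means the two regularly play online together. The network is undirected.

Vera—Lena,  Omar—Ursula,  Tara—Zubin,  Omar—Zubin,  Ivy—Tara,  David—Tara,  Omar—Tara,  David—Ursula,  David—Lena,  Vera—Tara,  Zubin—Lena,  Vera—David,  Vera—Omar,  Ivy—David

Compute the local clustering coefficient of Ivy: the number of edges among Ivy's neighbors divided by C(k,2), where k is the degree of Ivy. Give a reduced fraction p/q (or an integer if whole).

1

Ivy's neighbors: David and Tara (k = 2).
Possible neighbor pairs: C(2,2) = 1. Edges among them: David–Tara → e = 1.
Clustering(Ivy) = 1/1.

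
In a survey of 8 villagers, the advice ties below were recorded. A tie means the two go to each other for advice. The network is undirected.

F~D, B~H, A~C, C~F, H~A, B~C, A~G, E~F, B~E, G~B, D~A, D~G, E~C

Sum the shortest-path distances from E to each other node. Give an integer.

11

Distances from E: A:2, B:1, C:1, D:2, F:1, G:2, H:2.
Sum = 2 + 1 + 1 + 2 + 1 + 2 + 2 = 11.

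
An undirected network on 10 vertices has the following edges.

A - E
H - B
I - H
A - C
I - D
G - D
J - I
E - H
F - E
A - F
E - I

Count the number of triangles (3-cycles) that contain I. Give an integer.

I's neighbors: D, E, H, and J.
Neighbor pairs that are themselves tied: I–E–H. Each forms one triangle with I, for 1 in total.

1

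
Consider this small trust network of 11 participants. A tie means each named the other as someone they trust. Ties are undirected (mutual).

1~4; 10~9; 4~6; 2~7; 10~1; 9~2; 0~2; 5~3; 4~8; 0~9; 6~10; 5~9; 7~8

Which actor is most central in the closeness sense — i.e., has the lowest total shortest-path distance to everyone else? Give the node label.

Farness (sum of distances to all others) for each node — 0:24, 1:24, 2:21, 3:34, 4:26, 5:25, 6:24, 7:24, 8:26, 9:18, 10:20.
The smallest farness is 18, for 9, so 9 has the highest closeness.

9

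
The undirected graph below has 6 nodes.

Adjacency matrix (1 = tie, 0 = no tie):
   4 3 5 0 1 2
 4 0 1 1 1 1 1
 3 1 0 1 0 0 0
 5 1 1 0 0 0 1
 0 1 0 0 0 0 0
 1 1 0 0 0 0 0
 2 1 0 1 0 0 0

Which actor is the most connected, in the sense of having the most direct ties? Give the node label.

4

Degrees — 0:1, 1:1, 2:2, 3:2, 4:5, 5:3.
The maximum is 5, attained only by 4.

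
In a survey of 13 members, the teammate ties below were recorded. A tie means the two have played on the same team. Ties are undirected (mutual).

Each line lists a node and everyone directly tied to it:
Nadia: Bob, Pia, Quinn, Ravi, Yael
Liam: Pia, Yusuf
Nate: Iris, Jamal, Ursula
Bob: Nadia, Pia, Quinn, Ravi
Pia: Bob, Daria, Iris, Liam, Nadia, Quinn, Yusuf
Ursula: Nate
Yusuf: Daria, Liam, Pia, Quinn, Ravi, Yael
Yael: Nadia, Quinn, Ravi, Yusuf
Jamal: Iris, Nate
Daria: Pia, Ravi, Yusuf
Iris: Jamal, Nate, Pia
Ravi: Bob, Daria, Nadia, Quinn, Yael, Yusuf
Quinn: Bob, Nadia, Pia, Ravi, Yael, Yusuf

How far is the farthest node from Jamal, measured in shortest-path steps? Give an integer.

4

Distances from Jamal: Bob:3, Daria:3, Iris:1, Liam:3, Nadia:3, Nate:1, Pia:2, Quinn:3, Ravi:4, Ursula:2, Yael:4, Yusuf:3.
The largest is 4 (to Yael and Ravi), so the eccentricity of Jamal is 4.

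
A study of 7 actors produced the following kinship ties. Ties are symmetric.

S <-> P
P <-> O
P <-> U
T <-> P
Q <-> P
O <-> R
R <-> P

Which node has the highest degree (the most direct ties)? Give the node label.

Degrees — O:2, P:6, Q:1, R:2, S:1, T:1, U:1.
The maximum is 6, attained only by P.

P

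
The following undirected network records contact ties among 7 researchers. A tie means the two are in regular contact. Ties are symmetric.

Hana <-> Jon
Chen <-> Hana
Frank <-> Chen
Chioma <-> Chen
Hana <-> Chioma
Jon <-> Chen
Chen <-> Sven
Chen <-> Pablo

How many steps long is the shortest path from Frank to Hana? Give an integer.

2

One shortest route is Frank – Chen – Hana, which uses 2 edges, and Frank and Hana are not directly tied, so nothing shorter exists. So d(Frank,Hana) = 2.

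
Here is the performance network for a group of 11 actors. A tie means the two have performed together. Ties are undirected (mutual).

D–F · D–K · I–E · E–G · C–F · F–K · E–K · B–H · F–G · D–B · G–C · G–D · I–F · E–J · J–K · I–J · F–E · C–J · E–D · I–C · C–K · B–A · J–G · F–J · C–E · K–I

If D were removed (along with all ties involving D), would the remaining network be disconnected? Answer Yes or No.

Yes

Removing D leaves {A, B, and H} with no path to {C, E, F, G, I, J, and K}, so the network splits into 2 components. D is a cut vertex.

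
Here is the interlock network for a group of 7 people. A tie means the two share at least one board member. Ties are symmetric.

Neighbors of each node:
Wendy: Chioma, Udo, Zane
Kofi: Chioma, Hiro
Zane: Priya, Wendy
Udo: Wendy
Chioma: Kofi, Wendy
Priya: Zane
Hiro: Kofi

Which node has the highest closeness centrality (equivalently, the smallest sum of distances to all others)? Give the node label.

Wendy

Farness (sum of distances to all others) for each node — Chioma:11, Hiro:19, Kofi:14, Priya:18, Udo:15, Wendy:10, Zane:13.
The smallest farness is 10, for Wendy, so Wendy has the highest closeness.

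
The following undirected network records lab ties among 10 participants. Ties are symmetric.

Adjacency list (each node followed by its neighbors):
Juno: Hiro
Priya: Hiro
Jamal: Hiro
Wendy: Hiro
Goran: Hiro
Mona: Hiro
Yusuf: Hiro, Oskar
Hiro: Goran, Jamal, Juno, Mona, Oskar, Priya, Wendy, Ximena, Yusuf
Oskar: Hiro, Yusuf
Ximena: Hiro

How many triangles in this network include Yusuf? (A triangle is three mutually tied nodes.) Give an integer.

Yusuf's neighbors: Hiro and Oskar.
Neighbor pairs that are themselves tied: Yusuf–Hiro–Oskar. Each forms one triangle with Yusuf, for 1 in total.

1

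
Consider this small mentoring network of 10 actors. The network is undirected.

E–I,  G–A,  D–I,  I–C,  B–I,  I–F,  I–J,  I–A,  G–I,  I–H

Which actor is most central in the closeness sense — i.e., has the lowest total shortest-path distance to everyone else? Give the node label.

I

Farness (sum of distances to all others) for each node — A:16, B:17, C:17, D:17, E:17, F:17, G:16, H:17, I:9, J:17.
The smallest farness is 9, for I, so I has the highest closeness.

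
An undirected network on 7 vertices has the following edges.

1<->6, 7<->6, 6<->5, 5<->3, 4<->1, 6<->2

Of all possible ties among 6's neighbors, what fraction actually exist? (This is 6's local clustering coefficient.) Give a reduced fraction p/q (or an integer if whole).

6's neighbors: 1, 2, 5, and 7 (k = 4).
Possible neighbor pairs: C(4,2) = 6. Edges among them: none → e = 0.
Clustering(6) = 0/6 = 0.

0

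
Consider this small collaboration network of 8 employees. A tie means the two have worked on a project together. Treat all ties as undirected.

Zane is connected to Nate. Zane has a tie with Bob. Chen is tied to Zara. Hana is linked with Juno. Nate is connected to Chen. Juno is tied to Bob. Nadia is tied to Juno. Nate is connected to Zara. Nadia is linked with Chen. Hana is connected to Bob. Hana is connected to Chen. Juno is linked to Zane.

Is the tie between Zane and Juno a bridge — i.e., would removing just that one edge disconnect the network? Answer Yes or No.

No

Even without that edge, Zane still reaches Juno via Zane – Bob – Juno, so the network stays connected. Not a bridge.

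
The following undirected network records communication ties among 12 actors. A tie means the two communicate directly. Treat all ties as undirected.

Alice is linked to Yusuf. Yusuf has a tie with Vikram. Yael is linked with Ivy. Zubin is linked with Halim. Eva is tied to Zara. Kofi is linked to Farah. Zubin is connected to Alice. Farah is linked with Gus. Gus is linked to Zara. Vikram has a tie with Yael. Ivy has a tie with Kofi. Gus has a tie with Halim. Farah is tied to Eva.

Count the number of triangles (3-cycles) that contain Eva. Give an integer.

Eva's neighbors are Farah and Zara, but none of them are tied to each other, so no triangle contains Eva.

0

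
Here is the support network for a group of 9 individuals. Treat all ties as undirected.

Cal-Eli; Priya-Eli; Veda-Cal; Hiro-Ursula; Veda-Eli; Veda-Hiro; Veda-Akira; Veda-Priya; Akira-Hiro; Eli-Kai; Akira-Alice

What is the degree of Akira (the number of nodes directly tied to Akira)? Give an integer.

Akira is directly tied to Alice, Hiro, and Veda. That is 3 neighbors, so the degree of Akira is 3.

3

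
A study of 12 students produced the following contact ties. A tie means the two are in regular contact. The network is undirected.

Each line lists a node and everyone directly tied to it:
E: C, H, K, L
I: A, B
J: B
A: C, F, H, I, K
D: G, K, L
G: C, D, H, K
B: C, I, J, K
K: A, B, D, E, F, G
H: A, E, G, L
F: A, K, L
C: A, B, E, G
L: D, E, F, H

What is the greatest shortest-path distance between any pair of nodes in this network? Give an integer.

4

Eccentricity of each node (its greatest distance to any other): A:3, B:3, C:2, D:3, E:3, F:3, G:3, H:4, I:3, J:4, K:2, L:4.
The maximum eccentricity is 4, realized for instance by the pair J–L via J – B – K – F – L. So the diameter is 4.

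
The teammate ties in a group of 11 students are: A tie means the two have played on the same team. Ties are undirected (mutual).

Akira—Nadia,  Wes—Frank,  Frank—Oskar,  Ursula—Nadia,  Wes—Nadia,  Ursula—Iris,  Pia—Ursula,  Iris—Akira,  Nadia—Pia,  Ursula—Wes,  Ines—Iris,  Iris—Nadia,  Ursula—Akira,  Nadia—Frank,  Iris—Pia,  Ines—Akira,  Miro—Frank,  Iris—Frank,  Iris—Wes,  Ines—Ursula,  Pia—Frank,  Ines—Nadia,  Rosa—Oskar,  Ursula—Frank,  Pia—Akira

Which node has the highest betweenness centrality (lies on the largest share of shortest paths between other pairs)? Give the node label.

Frank

Unnormalized betweenness of each node: Akira:1/4, Frank:93/4, Ines:0, Iris:7/2, Miro:0, Nadia:7/2, Oskar:9, Pia:1, Rosa:0, Ursula:7/2, Wes:0.
Frank has the largest value, 93/4, making it the main broker — the node through which the most shortest paths run.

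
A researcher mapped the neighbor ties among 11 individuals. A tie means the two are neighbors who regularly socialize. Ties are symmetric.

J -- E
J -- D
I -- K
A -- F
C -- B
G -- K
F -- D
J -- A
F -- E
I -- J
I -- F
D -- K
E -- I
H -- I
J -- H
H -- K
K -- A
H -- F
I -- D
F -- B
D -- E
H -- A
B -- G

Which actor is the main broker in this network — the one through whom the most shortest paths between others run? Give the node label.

F

Unnormalized betweenness of each node: A:27/20, B:31/3, C:0, D:131/60, E:3/5, F:14, G:2, H:8/5, I:83/30, J:5/3, K:13/2.
F has the largest value, 14, making it the main broker — the node through which the most shortest paths run.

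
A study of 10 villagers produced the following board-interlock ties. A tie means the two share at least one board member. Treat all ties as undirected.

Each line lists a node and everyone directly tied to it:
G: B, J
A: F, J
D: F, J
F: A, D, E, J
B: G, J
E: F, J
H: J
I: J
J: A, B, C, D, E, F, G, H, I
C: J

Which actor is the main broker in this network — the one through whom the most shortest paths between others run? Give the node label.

Unnormalized betweenness of each node: A:0, B:0, C:0, D:0, E:0, F:3/2, G:0, H:0, I:0, J:61/2.
J has the largest value, 61/2, making it the main broker — the node through which the most shortest paths run.

J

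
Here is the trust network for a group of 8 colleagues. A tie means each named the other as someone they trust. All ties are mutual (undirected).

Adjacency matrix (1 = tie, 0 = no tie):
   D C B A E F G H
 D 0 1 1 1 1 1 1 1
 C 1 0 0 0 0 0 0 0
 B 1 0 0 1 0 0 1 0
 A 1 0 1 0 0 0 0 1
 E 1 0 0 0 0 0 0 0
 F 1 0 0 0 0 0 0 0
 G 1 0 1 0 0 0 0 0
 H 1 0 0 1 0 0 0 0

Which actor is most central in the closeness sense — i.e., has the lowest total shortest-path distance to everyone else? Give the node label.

Farness (sum of distances to all others) for each node — A:11, B:11, C:13, D:7, E:13, F:13, G:12, H:12.
The smallest farness is 7, for D, so D has the highest closeness.

D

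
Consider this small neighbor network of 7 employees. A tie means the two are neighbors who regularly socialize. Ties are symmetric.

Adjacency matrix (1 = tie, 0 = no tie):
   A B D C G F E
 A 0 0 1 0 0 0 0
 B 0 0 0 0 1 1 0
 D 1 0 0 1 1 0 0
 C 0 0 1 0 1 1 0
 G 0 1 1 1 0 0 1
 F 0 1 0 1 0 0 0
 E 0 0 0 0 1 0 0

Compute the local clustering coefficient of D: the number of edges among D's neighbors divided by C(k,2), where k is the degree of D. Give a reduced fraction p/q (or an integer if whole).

1/3

D's neighbors: A, C, and G (k = 3).
Possible neighbor pairs: C(3,2) = 3. Edges among them: C–G → e = 1.
Clustering(D) = 1/3.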